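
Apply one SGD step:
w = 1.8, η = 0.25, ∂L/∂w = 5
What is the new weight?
w_new = 0.55

w_new = w - η·∂L/∂w = 1.8 - 0.25×(5) = 1.8 - (1.25) = 0.55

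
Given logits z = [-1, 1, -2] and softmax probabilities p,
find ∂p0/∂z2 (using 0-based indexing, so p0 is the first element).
∂p0/∂z2 = -0.004797

p = softmax(z) = [0.1142, 0.8438, 0.04201]
p0 = 0.1142, p2 = 0.04201

∂p0/∂z2 = -p0 × p2 = -0.1142 × 0.04201 = -0.004797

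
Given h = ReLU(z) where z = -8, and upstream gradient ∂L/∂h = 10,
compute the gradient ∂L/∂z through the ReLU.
∂L/∂z = 0

h = ReLU(-8) = 0
Since z < 0: ∂h/∂z = 0
∂L/∂z = ∂L/∂h · ∂h/∂z = 10 × 0 = 0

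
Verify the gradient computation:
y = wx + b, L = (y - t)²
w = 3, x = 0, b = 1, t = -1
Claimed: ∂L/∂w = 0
Correct

y = (3)(0) + 1 = 1
∂L/∂y = 2(y - t) = 2(1 - -1) = 4
∂y/∂w = x = 0
∂L/∂w = 4 × 0 = 0

Claimed value: 0
Correct: The correct gradient is 0.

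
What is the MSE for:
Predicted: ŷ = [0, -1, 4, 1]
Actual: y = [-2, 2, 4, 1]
MSE = 3.25

MSE = (1/4)((0--2)² + (-1-2)² + (4-4)² + (1-1)²) = (1/4)(4 + 9 + 0 + 0) = 3.25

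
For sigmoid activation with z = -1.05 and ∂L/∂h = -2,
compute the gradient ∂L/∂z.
∂L/∂z = -0.3841

σ(-1.05) = 0.2592
σ'(-1.05) = σ(-1.05)(1 - σ(-1.05)) = 0.2592 × 0.7408 = 0.192
∂L/∂z = ∂L/∂h · σ'(z) = -2 × 0.192 = -0.3841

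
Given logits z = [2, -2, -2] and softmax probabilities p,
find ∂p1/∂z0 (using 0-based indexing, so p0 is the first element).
∂p1/∂z0 = -0.01704

p = softmax(z) = [0.9647, 0.01767, 0.01767]
p1 = 0.01767, p0 = 0.9647

∂p1/∂z0 = -p1 × p0 = -0.01767 × 0.9647 = -0.01704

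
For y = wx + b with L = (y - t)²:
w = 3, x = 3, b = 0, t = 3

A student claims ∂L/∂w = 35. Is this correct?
Incorrect

y = (3)(3) + 0 = 9
∂L/∂y = 2(y - t) = 2(9 - 3) = 12
∂y/∂w = x = 3
∂L/∂w = 12 × 3 = 36

Claimed value: 35
Incorrect: The correct gradient is 36.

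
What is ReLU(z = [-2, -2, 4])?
h = [0, 0, 4]

ReLU applied element-wise: max(0,-2)=0, max(0,-2)=0, max(0,4)=4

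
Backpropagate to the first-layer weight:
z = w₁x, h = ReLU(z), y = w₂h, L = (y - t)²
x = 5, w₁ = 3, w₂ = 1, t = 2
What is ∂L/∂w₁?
∂L/∂w₁ = 130

Forward pass:
z = w₁x = 3×5 = 15
h = ReLU(15) = 15
y = w₂h = 1×15 = 15

Backward pass:
∂L/∂y = 2(y - t) = 2(15 - 2) = 26
∂y/∂h = w₂ = 1
∂h/∂z = 1 (ReLU derivative)
∂z/∂w₁ = x = 5

∂L/∂w₁ = 26 × 1 × 1 × 5 = 130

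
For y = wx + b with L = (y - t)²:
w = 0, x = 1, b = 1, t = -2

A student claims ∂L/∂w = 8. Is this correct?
Incorrect

y = (0)(1) + 1 = 1
∂L/∂y = 2(y - t) = 2(1 - -2) = 6
∂y/∂w = x = 1
∂L/∂w = 6 × 1 = 6

Claimed value: 8
Incorrect: The correct gradient is 6.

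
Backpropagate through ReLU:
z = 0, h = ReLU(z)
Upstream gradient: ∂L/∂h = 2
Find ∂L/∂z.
∂L/∂z = 0

h = ReLU(0) = 0
At z = 0: ∂h/∂z = 0 (by convention)
∂L/∂z = ∂L/∂h · ∂h/∂z = 2 × 0 = 0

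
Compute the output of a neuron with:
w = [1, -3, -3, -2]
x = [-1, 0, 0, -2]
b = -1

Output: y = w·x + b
y = 2

y = (1)(-1) + (-3)(0) + (-3)(0) + (-2)(-2) + -1 = 2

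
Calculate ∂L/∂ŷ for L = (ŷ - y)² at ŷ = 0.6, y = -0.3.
∂L/∂ŷ = 1.8

∂L/∂ŷ = 2(ŷ - y) = 2(0.6 - -0.3) = 2(0.9) = 1.8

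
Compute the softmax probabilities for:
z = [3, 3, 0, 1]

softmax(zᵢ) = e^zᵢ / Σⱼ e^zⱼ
p = [0.4576, 0.4576, 0.0228, 0.0619]

exp(z) = [20.09, 20.09, 1, 2.718]
Sum = 43.89
p = [0.4576, 0.4576, 0.0228, 0.0619]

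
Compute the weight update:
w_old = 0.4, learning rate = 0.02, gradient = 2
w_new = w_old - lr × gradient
w_new = 0.36

w_new = w - η·∂L/∂w = 0.4 - 0.02×(2) = 0.4 - (0.04) = 0.36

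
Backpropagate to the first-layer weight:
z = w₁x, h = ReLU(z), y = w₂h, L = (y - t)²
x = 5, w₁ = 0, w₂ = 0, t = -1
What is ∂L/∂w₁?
∂L/∂w₁ = 0

Forward pass:
z = w₁x = 0×5 = 0
h = ReLU(0) = 0
y = w₂h = 0×0 = 0

Backward pass:
∂L/∂y = 2(y - t) = 2(0 - -1) = 2
∂y/∂h = w₂ = 0
∂h/∂z = 0 (ReLU derivative)
∂z/∂w₁ = x = 5

∂L/∂w₁ = 2 × 0 × 0 × 5 = 0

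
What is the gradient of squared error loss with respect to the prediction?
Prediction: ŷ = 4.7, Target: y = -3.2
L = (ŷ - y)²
∂L/∂ŷ = 15.8

∂L/∂ŷ = 2(ŷ - y) = 2(4.7 - -3.2) = 2(7.9) = 15.8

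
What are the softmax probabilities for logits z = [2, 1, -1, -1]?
p = [0.6815, 0.2507, 0.0339, 0.0339]

exp(z) = [7.389, 2.718, 0.3679, 0.3679]
Sum = 10.84
p = [0.6815, 0.2507, 0.0339, 0.0339]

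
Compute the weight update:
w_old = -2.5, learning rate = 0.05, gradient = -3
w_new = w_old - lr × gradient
w_new = -2.35

w_new = w - η·∂L/∂w = -2.5 - 0.05×(-3) = -2.5 - (-0.15) = -2.35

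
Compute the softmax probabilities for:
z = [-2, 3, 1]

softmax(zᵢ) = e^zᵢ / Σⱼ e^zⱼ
p = [0.0059, 0.8756, 0.1185]

exp(z) = [0.1353, 20.09, 2.718]
Sum = 22.94
p = [0.0059, 0.8756, 0.1185]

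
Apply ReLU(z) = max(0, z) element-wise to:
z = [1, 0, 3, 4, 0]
h = [1, 0, 3, 4, 0]

ReLU applied element-wise: max(0,1)=1, max(0,0)=0, max(0,3)=3, max(0,4)=4, max(0,0)=0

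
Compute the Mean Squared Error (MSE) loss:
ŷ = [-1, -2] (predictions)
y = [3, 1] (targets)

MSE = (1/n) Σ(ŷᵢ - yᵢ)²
MSE = 12.5

MSE = (1/2)((-1-3)² + (-2-1)²) = (1/2)(16 + 9) = 12.5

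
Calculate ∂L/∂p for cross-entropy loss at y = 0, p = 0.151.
∂L/∂p = 1.178

∂L/∂p = -y/p + (1-y)/(1-p) = 0 + 1/0.849 = 1.178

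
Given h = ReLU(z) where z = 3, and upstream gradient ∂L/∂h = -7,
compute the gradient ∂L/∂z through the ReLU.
∂L/∂z = -7

h = ReLU(3) = 3
Since z > 0: ∂h/∂z = 1
∂L/∂z = ∂L/∂h · ∂h/∂z = -7 × 1 = -7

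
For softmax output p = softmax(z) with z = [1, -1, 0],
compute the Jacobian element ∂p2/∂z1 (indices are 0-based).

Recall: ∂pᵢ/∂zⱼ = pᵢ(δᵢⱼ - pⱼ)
∂p2/∂z1 = -0.02203

p = softmax(z) = [0.6652, 0.09003, 0.2447]
p2 = 0.2447, p1 = 0.09003

∂p2/∂z1 = -p2 × p1 = -0.2447 × 0.09003 = -0.02203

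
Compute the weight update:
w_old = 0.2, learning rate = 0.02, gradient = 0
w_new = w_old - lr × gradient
w_new = 0.2

w_new = w - η·∂L/∂w = 0.2 - 0.02×(0) = 0.2 - (0) = 0.2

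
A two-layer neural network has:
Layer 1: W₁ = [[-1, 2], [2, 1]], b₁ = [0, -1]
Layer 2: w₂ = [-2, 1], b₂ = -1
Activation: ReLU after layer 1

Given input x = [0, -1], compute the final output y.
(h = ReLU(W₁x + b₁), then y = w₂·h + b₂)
y = -1

Layer 1 pre-activation: z₁ = [-2, -2]
After ReLU: h = [0, 0]
Layer 2 output: y = -2×0 + 1×0 + -1 = -1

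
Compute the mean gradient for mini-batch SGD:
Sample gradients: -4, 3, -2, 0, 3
Average gradient = 0

Average = (1/5)(-4 + 3 + -2 + 0 + 3) = 0/5 = 0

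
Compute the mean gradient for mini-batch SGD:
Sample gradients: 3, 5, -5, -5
Average gradient = -0.5

Average = (1/4)(3 + 5 + -5 + -5) = -2/4 = -0.5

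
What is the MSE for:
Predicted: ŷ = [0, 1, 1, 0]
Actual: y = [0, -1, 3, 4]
MSE = 6

MSE = (1/4)((0-0)² + (1--1)² + (1-3)² + (0-4)²) = (1/4)(0 + 4 + 4 + 16) = 6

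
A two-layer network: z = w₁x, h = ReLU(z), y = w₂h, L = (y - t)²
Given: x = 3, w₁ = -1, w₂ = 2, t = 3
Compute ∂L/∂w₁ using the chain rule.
∂L/∂w₁ = 0

Forward pass:
z = w₁x = -1×3 = -3
h = ReLU(-3) = 0
y = w₂h = 2×0 = 0

Backward pass:
∂L/∂y = 2(y - t) = 2(0 - 3) = -6
∂y/∂h = w₂ = 2
∂h/∂z = 0 (ReLU derivative)
∂z/∂w₁ = x = 3

∂L/∂w₁ = -6 × 2 × 0 × 3 = 0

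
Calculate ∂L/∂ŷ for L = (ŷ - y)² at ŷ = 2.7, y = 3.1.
∂L/∂ŷ = -0.8

∂L/∂ŷ = 2(ŷ - y) = 2(2.7 - 3.1) = 2(-0.4) = -0.8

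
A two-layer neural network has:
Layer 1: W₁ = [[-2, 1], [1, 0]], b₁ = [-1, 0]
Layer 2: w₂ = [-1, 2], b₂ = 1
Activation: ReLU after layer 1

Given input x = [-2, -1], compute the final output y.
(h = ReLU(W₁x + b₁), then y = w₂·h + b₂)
y = -1

Layer 1 pre-activation: z₁ = [2, -2]
After ReLU: h = [2, 0]
Layer 2 output: y = -1×2 + 2×0 + 1 = -1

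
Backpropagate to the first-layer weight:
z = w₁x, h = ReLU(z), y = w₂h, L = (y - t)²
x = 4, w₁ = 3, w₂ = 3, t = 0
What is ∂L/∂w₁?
∂L/∂w₁ = 864

Forward pass:
z = w₁x = 3×4 = 12
h = ReLU(12) = 12
y = w₂h = 3×12 = 36

Backward pass:
∂L/∂y = 2(y - t) = 2(36 - 0) = 72
∂y/∂h = w₂ = 3
∂h/∂z = 1 (ReLU derivative)
∂z/∂w₁ = x = 4

∂L/∂w₁ = 72 × 3 × 1 × 4 = 864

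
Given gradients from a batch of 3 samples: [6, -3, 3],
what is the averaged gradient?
Average gradient = 2

Average = (1/3)(6 + -3 + 3) = 6/3 = 2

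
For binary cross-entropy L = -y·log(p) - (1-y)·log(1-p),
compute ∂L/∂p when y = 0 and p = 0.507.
∂L/∂p = 2.028

∂L/∂p = -y/p + (1-y)/(1-p) = 0 + 1/0.493 = 2.028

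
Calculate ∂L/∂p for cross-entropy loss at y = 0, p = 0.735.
∂L/∂p = 3.774

∂L/∂p = -y/p + (1-y)/(1-p) = 0 + 1/0.265 = 3.774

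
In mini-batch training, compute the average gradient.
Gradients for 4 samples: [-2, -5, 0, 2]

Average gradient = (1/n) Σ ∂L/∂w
Average gradient = -1.25

Average = (1/4)(-2 + -5 + 0 + 2) = -5/4 = -1.25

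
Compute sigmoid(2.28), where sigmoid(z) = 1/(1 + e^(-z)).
0.9072

sigmoid(2.28) = 1/(1 + e^(-2.28)) = 1/(1 + 0.1023) = 0.9072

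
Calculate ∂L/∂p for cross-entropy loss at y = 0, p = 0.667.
∂L/∂p = 3.003

∂L/∂p = -y/p + (1-y)/(1-p) = 0 + 1/0.333 = 3.003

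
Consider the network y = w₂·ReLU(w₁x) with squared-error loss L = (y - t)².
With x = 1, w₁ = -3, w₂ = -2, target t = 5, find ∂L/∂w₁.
∂L/∂w₁ = 0

Forward pass:
z = w₁x = -3×1 = -3
h = ReLU(-3) = 0
y = w₂h = -2×0 = 0

Backward pass:
∂L/∂y = 2(y - t) = 2(0 - 5) = -10
∂y/∂h = w₂ = -2
∂h/∂z = 0 (ReLU derivative)
∂z/∂w₁ = x = 1

∂L/∂w₁ = -10 × -2 × 0 × 1 = 0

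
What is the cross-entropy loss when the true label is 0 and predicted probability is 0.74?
L = 1.347

L = -0·log(0.74) - 1·log(0.26) = -log(0.26) = 1.347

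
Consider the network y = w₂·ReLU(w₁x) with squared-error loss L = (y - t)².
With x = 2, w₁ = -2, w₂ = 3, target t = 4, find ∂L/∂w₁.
∂L/∂w₁ = 0

Forward pass:
z = w₁x = -2×2 = -4
h = ReLU(-4) = 0
y = w₂h = 3×0 = 0

Backward pass:
∂L/∂y = 2(y - t) = 2(0 - 4) = -8
∂y/∂h = w₂ = 3
∂h/∂z = 0 (ReLU derivative)
∂z/∂w₁ = x = 2

∂L/∂w₁ = -8 × 3 × 0 × 2 = 0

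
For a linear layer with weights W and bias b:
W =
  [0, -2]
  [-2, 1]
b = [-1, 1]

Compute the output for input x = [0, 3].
y = [-7, 4]

Wx = [0×0 + -2×3, -2×0 + 1×3]
   = [-6, 3]
y = Wx + b = [-6 + -1, 3 + 1] = [-7, 4]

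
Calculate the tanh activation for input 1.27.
0.8538

tanh(1.27) = (e^(1.27) - e^(-1.27))/(e^(1.27) + e^(-1.27)) = 0.8538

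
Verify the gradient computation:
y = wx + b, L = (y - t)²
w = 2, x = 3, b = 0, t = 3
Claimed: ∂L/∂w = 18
Correct

y = (2)(3) + 0 = 6
∂L/∂y = 2(y - t) = 2(6 - 3) = 6
∂y/∂w = x = 3
∂L/∂w = 6 × 3 = 18

Claimed value: 18
Correct: The correct gradient is 18.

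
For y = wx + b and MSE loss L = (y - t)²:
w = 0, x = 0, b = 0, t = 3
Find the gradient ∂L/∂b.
∂L/∂b = -6

y = wx + b = (0)(0) + 0 = 0
∂L/∂y = 2(y - t) = 2(0 - 3) = -6
∂y/∂b = 1
∂L/∂b = ∂L/∂y · ∂y/∂b = -6 × 1 = -6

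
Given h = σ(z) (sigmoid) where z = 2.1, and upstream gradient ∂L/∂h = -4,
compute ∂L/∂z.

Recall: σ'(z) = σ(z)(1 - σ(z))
∂L/∂z = -0.3888

σ(2.1) = 0.8909
σ'(2.1) = σ(2.1)(1 - σ(2.1)) = 0.8909 × 0.1091 = 0.09719
∂L/∂z = ∂L/∂h · σ'(z) = -4 × 0.09719 = -0.3888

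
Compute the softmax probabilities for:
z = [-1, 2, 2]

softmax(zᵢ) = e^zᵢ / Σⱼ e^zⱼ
p = [0.0243, 0.4879, 0.4879]

exp(z) = [0.3679, 7.389, 7.389]
Sum = 15.15
p = [0.0243, 0.4879, 0.4879]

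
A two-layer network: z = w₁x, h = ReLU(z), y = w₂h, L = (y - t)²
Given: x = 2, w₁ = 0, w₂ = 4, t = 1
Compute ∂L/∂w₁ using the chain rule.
∂L/∂w₁ = 0

Forward pass:
z = w₁x = 0×2 = 0
h = ReLU(0) = 0
y = w₂h = 4×0 = 0

Backward pass:
∂L/∂y = 2(y - t) = 2(0 - 1) = -2
∂y/∂h = w₂ = 4
∂h/∂z = 0 (ReLU derivative)
∂z/∂w₁ = x = 2

∂L/∂w₁ = -2 × 4 × 0 × 2 = 0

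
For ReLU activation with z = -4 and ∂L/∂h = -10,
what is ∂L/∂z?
∂L/∂z = 0

h = ReLU(-4) = 0
Since z < 0: ∂h/∂z = 0
∂L/∂z = ∂L/∂h · ∂h/∂z = -10 × 0 = 0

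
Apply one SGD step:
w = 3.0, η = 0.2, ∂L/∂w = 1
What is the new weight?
w_new = 2.8

w_new = w - η·∂L/∂w = 3.0 - 0.2×(1) = 3.0 - (0.2) = 2.8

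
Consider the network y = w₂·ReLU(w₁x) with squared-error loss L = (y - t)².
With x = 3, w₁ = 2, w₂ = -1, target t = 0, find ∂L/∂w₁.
∂L/∂w₁ = 36

Forward pass:
z = w₁x = 2×3 = 6
h = ReLU(6) = 6
y = w₂h = -1×6 = -6

Backward pass:
∂L/∂y = 2(y - t) = 2(-6 - 0) = -12
∂y/∂h = w₂ = -1
∂h/∂z = 1 (ReLU derivative)
∂z/∂w₁ = x = 3

∂L/∂w₁ = -12 × -1 × 1 × 3 = 36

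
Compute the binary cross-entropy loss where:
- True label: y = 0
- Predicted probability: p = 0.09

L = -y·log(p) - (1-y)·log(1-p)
L = 0.09431

L = -0·log(0.09) - 1·log(0.91) = -log(0.91) = 0.09431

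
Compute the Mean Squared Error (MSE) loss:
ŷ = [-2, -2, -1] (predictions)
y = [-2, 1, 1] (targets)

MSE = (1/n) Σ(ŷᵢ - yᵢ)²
MSE = 4.333

MSE = (1/3)((-2--2)² + (-2-1)² + (-1-1)²) = (1/3)(0 + 9 + 4) = 4.333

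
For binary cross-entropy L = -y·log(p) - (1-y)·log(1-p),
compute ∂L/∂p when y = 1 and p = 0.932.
∂L/∂p = -1.073

∂L/∂p = -y/p + (1-y)/(1-p) = -1/0.932 + 0 = -1.073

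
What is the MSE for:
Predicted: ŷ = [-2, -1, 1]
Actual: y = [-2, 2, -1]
MSE = 4.333

MSE = (1/3)((-2--2)² + (-1-2)² + (1--1)²) = (1/3)(0 + 9 + 4) = 4.333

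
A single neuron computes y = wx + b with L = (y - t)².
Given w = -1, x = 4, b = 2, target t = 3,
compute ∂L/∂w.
∂L/∂w = -40

y = wx + b = (-1)(4) + 2 = -2
∂L/∂y = 2(y - t) = 2(-2 - 3) = -10
∂y/∂w = x = 4
∂L/∂w = ∂L/∂y · ∂y/∂w = -10 × 4 = -40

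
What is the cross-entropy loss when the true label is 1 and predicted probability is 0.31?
L = 1.171

L = -1·log(0.31) - 0·log(0.69) = -log(0.31) = 1.171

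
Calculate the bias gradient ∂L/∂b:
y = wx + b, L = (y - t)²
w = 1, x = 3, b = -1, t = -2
∂L/∂b = 8

y = wx + b = (1)(3) + -1 = 2
∂L/∂y = 2(y - t) = 2(2 - -2) = 8
∂y/∂b = 1
∂L/∂b = ∂L/∂y · ∂y/∂b = 8 × 1 = 8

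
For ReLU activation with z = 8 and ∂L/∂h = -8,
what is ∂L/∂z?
∂L/∂z = -8

h = ReLU(8) = 8
Since z > 0: ∂h/∂z = 1
∂L/∂z = ∂L/∂h · ∂h/∂z = -8 × 1 = -8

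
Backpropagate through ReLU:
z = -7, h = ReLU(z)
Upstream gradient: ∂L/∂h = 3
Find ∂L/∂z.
∂L/∂z = 0

h = ReLU(-7) = 0
Since z < 0: ∂h/∂z = 0
∂L/∂z = ∂L/∂h · ∂h/∂z = 3 × 0 = 0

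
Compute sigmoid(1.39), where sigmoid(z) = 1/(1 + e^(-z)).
0.8006

sigmoid(1.39) = 1/(1 + e^(-1.39)) = 1/(1 + 0.2491) = 0.8006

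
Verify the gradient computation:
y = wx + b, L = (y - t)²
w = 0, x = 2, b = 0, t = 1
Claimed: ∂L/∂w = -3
Incorrect

y = (0)(2) + 0 = 0
∂L/∂y = 2(y - t) = 2(0 - 1) = -2
∂y/∂w = x = 2
∂L/∂w = -2 × 2 = -4

Claimed value: -3
Incorrect: The correct gradient is -4.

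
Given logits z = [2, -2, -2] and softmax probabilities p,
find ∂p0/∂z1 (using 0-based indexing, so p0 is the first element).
∂p0/∂z1 = -0.01704

p = softmax(z) = [0.9647, 0.01767, 0.01767]
p0 = 0.9647, p1 = 0.01767

∂p0/∂z1 = -p0 × p1 = -0.9647 × 0.01767 = -0.01704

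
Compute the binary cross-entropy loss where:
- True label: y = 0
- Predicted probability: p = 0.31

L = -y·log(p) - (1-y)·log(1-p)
L = 0.3711

L = -0·log(0.31) - 1·log(0.69) = -log(0.69) = 0.3711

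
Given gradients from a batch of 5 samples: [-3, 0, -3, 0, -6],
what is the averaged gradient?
Average gradient = -2.4

Average = (1/5)(-3 + 0 + -3 + 0 + -6) = -12/5 = -2.4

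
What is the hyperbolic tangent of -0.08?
-0.07983

tanh(-0.08) = (e^(-0.08) - e^(0.08))/(e^(-0.08) + e^(0.08)) = -0.07983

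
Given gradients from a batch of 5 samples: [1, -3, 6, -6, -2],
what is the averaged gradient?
Average gradient = -0.8

Average = (1/5)(1 + -3 + 6 + -6 + -2) = -4/5 = -0.8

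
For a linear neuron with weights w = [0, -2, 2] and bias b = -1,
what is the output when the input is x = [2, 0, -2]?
y = -5

y = (0)(2) + (-2)(0) + (2)(-2) + -1 = -5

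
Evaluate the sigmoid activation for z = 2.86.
0.9458

sigmoid(2.86) = 1/(1 + e^(-2.86)) = 1/(1 + 0.05727) = 0.9458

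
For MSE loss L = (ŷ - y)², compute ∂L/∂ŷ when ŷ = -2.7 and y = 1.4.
∂L/∂ŷ = -8.2

∂L/∂ŷ = 2(ŷ - y) = 2(-2.7 - 1.4) = 2(-4.1) = -8.2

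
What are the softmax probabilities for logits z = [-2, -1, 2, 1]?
p = [0.0128, 0.0347, 0.6964, 0.2562]

exp(z) = [0.1353, 0.3679, 7.389, 2.718]
Sum = 10.61
p = [0.0128, 0.0347, 0.6964, 0.2562]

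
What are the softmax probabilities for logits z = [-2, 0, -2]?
p = [0.1065, 0.787, 0.1065]

exp(z) = [0.1353, 1, 0.1353]
Sum = 1.271
p = [0.1065, 0.787, 0.1065]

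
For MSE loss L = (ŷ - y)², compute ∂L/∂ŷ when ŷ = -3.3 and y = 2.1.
∂L/∂ŷ = -10.8

∂L/∂ŷ = 2(ŷ - y) = 2(-3.3 - 2.1) = 2(-5.4) = -10.8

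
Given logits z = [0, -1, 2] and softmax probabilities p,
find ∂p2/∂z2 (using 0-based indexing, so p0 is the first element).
∂p2/∂z2 = 0.1318

p = softmax(z) = [0.1142, 0.04201, 0.8438]
p2 = 0.8438

∂p2/∂z2 = p2(1 - p2) = 0.8438 × (1 - 0.8438) = 0.1318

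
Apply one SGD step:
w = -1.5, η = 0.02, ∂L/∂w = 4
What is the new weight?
w_new = -1.58

w_new = w - η·∂L/∂w = -1.5 - 0.02×(4) = -1.5 - (0.08) = -1.58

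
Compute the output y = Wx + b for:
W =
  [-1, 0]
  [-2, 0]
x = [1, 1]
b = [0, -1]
y = [-1, -3]

Wx = [-1×1 + 0×1, -2×1 + 0×1]
   = [-1, -2]
y = Wx + b = [-1 + 0, -2 + -1] = [-1, -3]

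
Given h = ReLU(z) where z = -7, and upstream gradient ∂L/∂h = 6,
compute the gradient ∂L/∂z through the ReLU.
∂L/∂z = 0

h = ReLU(-7) = 0
Since z < 0: ∂h/∂z = 0
∂L/∂z = ∂L/∂h · ∂h/∂z = 6 × 0 = 0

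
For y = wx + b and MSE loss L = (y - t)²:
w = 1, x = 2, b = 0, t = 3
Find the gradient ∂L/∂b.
∂L/∂b = -2

y = wx + b = (1)(2) + 0 = 2
∂L/∂y = 2(y - t) = 2(2 - 3) = -2
∂y/∂b = 1
∂L/∂b = ∂L/∂y · ∂y/∂b = -2 × 1 = -2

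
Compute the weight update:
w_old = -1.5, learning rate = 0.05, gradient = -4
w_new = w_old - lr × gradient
w_new = -1.3

w_new = w - η·∂L/∂w = -1.5 - 0.05×(-4) = -1.5 - (-0.2) = -1.3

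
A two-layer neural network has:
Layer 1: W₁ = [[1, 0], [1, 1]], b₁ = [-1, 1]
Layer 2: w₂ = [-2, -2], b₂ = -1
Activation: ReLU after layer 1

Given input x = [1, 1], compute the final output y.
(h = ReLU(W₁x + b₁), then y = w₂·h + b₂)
y = -7

Layer 1 pre-activation: z₁ = [0, 3]
After ReLU: h = [0, 3]
Layer 2 output: y = -2×0 + -2×3 + -1 = -7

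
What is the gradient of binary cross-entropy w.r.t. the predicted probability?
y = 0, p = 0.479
∂L/∂p = 1.919

∂L/∂p = -y/p + (1-y)/(1-p) = 0 + 1/0.521 = 1.919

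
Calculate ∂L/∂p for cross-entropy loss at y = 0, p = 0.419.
∂L/∂p = 1.721

∂L/∂p = -y/p + (1-y)/(1-p) = 0 + 1/0.581 = 1.721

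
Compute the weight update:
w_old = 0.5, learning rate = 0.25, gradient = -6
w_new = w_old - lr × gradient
w_new = 2

w_new = w - η·∂L/∂w = 0.5 - 0.25×(-6) = 0.5 - (-1.5) = 2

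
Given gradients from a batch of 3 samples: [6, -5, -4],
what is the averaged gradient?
Average gradient = -1

Average = (1/3)(6 + -5 + -4) = -3/3 = -1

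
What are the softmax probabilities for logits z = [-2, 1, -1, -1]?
p = [0.0377, 0.7573, 0.1025, 0.1025]

exp(z) = [0.1353, 2.718, 0.3679, 0.3679]
Sum = 3.589
p = [0.0377, 0.7573, 0.1025, 0.1025]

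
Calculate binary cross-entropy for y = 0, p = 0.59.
L = 0.8916

L = -0·log(0.59) - 1·log(0.41) = -log(0.41) = 0.8916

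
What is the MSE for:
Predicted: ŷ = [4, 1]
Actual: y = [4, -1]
MSE = 2

MSE = (1/2)((4-4)² + (1--1)²) = (1/2)(0 + 4) = 2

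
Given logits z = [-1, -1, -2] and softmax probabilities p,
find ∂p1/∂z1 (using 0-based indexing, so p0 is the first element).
∂p1/∂z1 = 0.244

p = softmax(z) = [0.4223, 0.4223, 0.1554]
p1 = 0.4223

∂p1/∂z1 = p1(1 - p1) = 0.4223 × (1 - 0.4223) = 0.244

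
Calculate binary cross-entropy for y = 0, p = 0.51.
L = 0.7133

L = -0·log(0.51) - 1·log(0.49) = -log(0.49) = 0.7133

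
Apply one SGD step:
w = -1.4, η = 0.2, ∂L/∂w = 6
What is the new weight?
w_new = -2.6

w_new = w - η·∂L/∂w = -1.4 - 0.2×(6) = -1.4 - (1.2) = -2.6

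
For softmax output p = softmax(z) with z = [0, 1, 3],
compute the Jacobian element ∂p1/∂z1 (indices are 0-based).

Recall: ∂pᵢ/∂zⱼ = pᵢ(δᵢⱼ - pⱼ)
∂p1/∂z1 = 0.1012

p = softmax(z) = [0.04201, 0.1142, 0.8438]
p1 = 0.1142

∂p1/∂z1 = p1(1 - p1) = 0.1142 × (1 - 0.1142) = 0.1012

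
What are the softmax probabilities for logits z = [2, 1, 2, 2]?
p = [0.2969, 0.1092, 0.2969, 0.2969]

exp(z) = [7.389, 2.718, 7.389, 7.389]
Sum = 24.89
p = [0.2969, 0.1092, 0.2969, 0.2969]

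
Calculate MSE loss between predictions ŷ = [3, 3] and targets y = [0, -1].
MSE = 12.5

MSE = (1/2)((3-0)² + (3--1)²) = (1/2)(9 + 16) = 12.5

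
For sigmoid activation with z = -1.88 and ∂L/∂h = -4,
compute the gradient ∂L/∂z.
∂L/∂z = -0.4594

σ(-1.88) = 0.1324
σ'(-1.88) = σ(-1.88)(1 - σ(-1.88)) = 0.1324 × 0.8676 = 0.1149
∂L/∂z = ∂L/∂h · σ'(z) = -4 × 0.1149 = -0.4594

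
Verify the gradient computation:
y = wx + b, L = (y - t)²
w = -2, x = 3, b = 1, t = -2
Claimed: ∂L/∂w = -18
Correct

y = (-2)(3) + 1 = -5
∂L/∂y = 2(y - t) = 2(-5 - -2) = -6
∂y/∂w = x = 3
∂L/∂w = -6 × 3 = -18

Claimed value: -18
Correct: The correct gradient is -18.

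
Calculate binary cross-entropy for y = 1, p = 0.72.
L = 0.3285

L = -1·log(0.72) - 0·log(0.28) = -log(0.72) = 0.3285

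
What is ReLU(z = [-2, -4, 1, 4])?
h = [0, 0, 1, 4]

ReLU applied element-wise: max(0,-2)=0, max(0,-4)=0, max(0,1)=1, max(0,4)=4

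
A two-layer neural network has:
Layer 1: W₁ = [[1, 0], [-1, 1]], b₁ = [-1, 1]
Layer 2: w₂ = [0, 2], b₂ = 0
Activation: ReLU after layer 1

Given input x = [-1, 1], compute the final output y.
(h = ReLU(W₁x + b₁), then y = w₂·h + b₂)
y = 6

Layer 1 pre-activation: z₁ = [-2, 3]
After ReLU: h = [0, 3]
Layer 2 output: y = 0×0 + 2×3 + 0 = 6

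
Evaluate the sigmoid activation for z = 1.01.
0.733

sigmoid(1.01) = 1/(1 + e^(-1.01)) = 1/(1 + 0.3642) = 0.733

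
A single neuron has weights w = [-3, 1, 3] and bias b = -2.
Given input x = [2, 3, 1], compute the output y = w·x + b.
y = -2

y = (-3)(2) + (1)(3) + (3)(1) + -2 = -2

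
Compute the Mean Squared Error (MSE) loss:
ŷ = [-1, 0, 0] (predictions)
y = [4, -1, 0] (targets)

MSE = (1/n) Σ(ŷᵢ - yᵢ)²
MSE = 8.667

MSE = (1/3)((-1-4)² + (0--1)² + (0-0)²) = (1/3)(25 + 1 + 0) = 8.667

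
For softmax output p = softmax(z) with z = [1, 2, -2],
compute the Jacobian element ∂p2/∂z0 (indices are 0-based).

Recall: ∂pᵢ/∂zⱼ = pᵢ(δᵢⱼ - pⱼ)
∂p2/∂z0 = -0.003507

p = softmax(z) = [0.2654, 0.7214, 0.01321]
p2 = 0.01321, p0 = 0.2654

∂p2/∂z0 = -p2 × p0 = -0.01321 × 0.2654 = -0.003507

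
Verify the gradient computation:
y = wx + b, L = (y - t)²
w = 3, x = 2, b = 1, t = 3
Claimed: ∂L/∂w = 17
Incorrect

y = (3)(2) + 1 = 7
∂L/∂y = 2(y - t) = 2(7 - 3) = 8
∂y/∂w = x = 2
∂L/∂w = 8 × 2 = 16

Claimed value: 17
Incorrect: The correct gradient is 16.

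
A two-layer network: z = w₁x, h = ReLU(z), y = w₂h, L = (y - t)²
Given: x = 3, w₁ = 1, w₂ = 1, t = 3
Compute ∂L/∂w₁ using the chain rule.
∂L/∂w₁ = 0

Forward pass:
z = w₁x = 1×3 = 3
h = ReLU(3) = 3
y = w₂h = 1×3 = 3

Backward pass:
∂L/∂y = 2(y - t) = 2(3 - 3) = 0
∂y/∂h = w₂ = 1
∂h/∂z = 1 (ReLU derivative)
∂z/∂w₁ = x = 3

∂L/∂w₁ = 0 × 1 × 1 × 3 = 0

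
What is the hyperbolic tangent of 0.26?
0.2543

tanh(0.26) = (e^(0.26) - e^(-0.26))/(e^(0.26) + e^(-0.26)) = 0.2543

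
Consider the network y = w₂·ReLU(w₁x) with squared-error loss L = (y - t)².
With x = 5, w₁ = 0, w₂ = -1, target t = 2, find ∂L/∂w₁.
∂L/∂w₁ = 0

Forward pass:
z = w₁x = 0×5 = 0
h = ReLU(0) = 0
y = w₂h = -1×0 = 0

Backward pass:
∂L/∂y = 2(y - t) = 2(0 - 2) = -4
∂y/∂h = w₂ = -1
∂h/∂z = 0 (ReLU derivative)
∂z/∂w₁ = x = 5

∂L/∂w₁ = -4 × -1 × 0 × 5 = 0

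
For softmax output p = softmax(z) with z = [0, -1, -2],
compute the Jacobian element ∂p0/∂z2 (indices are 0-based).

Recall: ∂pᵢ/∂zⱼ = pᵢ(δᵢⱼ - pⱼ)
∂p0/∂z2 = -0.05989

p = softmax(z) = [0.6652, 0.2447, 0.09003]
p0 = 0.6652, p2 = 0.09003

∂p0/∂z2 = -p0 × p2 = -0.6652 × 0.09003 = -0.05989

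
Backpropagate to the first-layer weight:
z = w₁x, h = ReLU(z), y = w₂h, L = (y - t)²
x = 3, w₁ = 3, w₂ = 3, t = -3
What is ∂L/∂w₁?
∂L/∂w₁ = 540

Forward pass:
z = w₁x = 3×3 = 9
h = ReLU(9) = 9
y = w₂h = 3×9 = 27

Backward pass:
∂L/∂y = 2(y - t) = 2(27 - -3) = 60
∂y/∂h = w₂ = 3
∂h/∂z = 1 (ReLU derivative)
∂z/∂w₁ = x = 3

∂L/∂w₁ = 60 × 3 × 1 × 3 = 540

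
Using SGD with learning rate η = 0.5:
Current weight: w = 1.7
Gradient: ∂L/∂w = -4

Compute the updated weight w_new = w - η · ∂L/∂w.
w_new = 3.7

w_new = w - η·∂L/∂w = 1.7 - 0.5×(-4) = 1.7 - (-2) = 3.7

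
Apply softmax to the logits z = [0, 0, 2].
p = [0.1065, 0.1065, 0.787]

exp(z) = [1, 1, 7.389]
Sum = 9.389
p = [0.1065, 0.1065, 0.787]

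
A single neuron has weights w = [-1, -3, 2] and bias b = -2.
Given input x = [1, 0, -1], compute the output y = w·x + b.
y = -5

y = (-1)(1) + (-3)(0) + (2)(-1) + -2 = -5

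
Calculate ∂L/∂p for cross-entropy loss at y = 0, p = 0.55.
∂L/∂p = 2.222

∂L/∂p = -y/p + (1-y)/(1-p) = 0 + 1/0.45 = 2.222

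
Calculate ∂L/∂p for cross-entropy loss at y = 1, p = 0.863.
∂L/∂p = -1.159

∂L/∂p = -y/p + (1-y)/(1-p) = -1/0.863 + 0 = -1.159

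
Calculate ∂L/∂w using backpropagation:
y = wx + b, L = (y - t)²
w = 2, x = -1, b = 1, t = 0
∂L/∂w = 2

y = wx + b = (2)(-1) + 1 = -1
∂L/∂y = 2(y - t) = 2(-1 - 0) = -2
∂y/∂w = x = -1
∂L/∂w = ∂L/∂y · ∂y/∂w = -2 × -1 = 2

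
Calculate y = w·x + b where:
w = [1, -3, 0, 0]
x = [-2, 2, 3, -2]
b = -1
y = -9

y = (1)(-2) + (-3)(2) + (0)(3) + (0)(-2) + -1 = -9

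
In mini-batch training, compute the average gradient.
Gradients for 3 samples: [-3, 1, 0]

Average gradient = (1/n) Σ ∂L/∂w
Average gradient = -0.6667

Average = (1/3)(-3 + 1 + 0) = -2/3 = -0.6667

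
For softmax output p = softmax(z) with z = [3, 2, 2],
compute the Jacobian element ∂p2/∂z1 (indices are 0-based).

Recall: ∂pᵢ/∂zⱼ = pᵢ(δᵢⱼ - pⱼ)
∂p2/∂z1 = -0.04492

p = softmax(z) = [0.5761, 0.2119, 0.2119]
p2 = 0.2119, p1 = 0.2119

∂p2/∂z1 = -p2 × p1 = -0.2119 × 0.2119 = -0.04492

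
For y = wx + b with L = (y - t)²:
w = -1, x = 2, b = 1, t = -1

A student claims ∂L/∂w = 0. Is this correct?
Correct

y = (-1)(2) + 1 = -1
∂L/∂y = 2(y - t) = 2(-1 - -1) = 0
∂y/∂w = x = 2
∂L/∂w = 0 × 2 = 0

Claimed value: 0
Correct: The correct gradient is 0.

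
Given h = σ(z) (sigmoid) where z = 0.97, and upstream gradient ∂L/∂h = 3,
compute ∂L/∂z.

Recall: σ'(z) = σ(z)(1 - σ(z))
∂L/∂z = 0.598

σ(0.97) = 0.7251
σ'(0.97) = σ(0.97)(1 - σ(0.97)) = 0.7251 × 0.2749 = 0.1993
∂L/∂z = ∂L/∂h · σ'(z) = 3 × 0.1993 = 0.598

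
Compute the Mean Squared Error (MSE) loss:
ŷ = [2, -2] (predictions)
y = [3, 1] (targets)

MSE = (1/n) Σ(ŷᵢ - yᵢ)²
MSE = 5

MSE = (1/2)((2-3)² + (-2-1)²) = (1/2)(1 + 9) = 5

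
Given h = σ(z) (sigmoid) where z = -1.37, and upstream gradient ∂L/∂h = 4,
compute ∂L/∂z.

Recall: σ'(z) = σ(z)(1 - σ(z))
∂L/∂z = 0.6463

σ(-1.37) = 0.2026
σ'(-1.37) = σ(-1.37)(1 - σ(-1.37)) = 0.2026 × 0.7974 = 0.1616
∂L/∂z = ∂L/∂h · σ'(z) = 4 × 0.1616 = 0.6463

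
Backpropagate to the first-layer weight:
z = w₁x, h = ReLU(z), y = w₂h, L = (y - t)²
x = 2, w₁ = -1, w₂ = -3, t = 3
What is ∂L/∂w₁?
∂L/∂w₁ = 0

Forward pass:
z = w₁x = -1×2 = -2
h = ReLU(-2) = 0
y = w₂h = -3×0 = 0

Backward pass:
∂L/∂y = 2(y - t) = 2(0 - 3) = -6
∂y/∂h = w₂ = -3
∂h/∂z = 0 (ReLU derivative)
∂z/∂w₁ = x = 2

∂L/∂w₁ = -6 × -3 × 0 × 2 = 0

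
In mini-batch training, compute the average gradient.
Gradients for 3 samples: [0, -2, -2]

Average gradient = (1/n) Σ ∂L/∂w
Average gradient = -1.333

Average = (1/3)(0 + -2 + -2) = -4/3 = -1.333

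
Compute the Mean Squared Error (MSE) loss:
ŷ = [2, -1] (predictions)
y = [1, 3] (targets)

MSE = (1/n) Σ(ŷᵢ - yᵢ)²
MSE = 8.5

MSE = (1/2)((2-1)² + (-1-3)²) = (1/2)(1 + 16) = 8.5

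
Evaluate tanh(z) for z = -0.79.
-0.6584

tanh(-0.79) = (e^(-0.79) - e^(0.79))/(e^(-0.79) + e^(0.79)) = -0.6584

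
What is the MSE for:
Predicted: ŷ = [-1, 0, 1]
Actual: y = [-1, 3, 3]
MSE = 4.333

MSE = (1/3)((-1--1)² + (0-3)² + (1-3)²) = (1/3)(0 + 9 + 4) = 4.333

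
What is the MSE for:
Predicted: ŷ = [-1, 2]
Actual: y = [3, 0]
MSE = 10

MSE = (1/2)((-1-3)² + (2-0)²) = (1/2)(16 + 4) = 10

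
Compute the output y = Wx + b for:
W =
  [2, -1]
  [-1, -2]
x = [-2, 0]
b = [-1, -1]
y = [-5, 1]

Wx = [2×-2 + -1×0, -1×-2 + -2×0]
   = [-4, 2]
y = Wx + b = [-4 + -1, 2 + -1] = [-5, 1]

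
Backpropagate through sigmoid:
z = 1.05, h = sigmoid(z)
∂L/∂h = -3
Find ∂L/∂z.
∂L/∂z = -0.5761

σ(1.05) = 0.7408
σ'(1.05) = σ(1.05)(1 - σ(1.05)) = 0.7408 × 0.2592 = 0.192
∂L/∂z = ∂L/∂h · σ'(z) = -3 × 0.192 = -0.5761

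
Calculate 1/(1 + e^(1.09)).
0.2516

sigmoid(-1.09) = 1/(1 + e^(1.09)) = 1/(1 + 2.974) = 0.2516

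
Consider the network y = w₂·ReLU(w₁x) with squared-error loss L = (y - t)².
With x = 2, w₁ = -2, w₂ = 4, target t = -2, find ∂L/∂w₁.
∂L/∂w₁ = 0

Forward pass:
z = w₁x = -2×2 = -4
h = ReLU(-4) = 0
y = w₂h = 4×0 = 0

Backward pass:
∂L/∂y = 2(y - t) = 2(0 - -2) = 4
∂y/∂h = w₂ = 4
∂h/∂z = 0 (ReLU derivative)
∂z/∂w₁ = x = 2

∂L/∂w₁ = 4 × 4 × 0 × 2 = 0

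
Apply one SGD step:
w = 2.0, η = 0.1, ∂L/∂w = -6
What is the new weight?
w_new = 2.6

w_new = w - η·∂L/∂w = 2.0 - 0.1×(-6) = 2.0 - (-0.6) = 2.6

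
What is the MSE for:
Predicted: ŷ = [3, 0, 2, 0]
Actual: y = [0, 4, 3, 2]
MSE = 7.5

MSE = (1/4)((3-0)² + (0-4)² + (2-3)² + (0-2)²) = (1/4)(9 + 16 + 1 + 4) = 7.5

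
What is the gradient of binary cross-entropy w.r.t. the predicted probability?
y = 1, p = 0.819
∂L/∂p = -1.221

∂L/∂p = -y/p + (1-y)/(1-p) = -1/0.819 + 0 = -1.221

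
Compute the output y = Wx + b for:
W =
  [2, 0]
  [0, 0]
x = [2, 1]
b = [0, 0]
y = [4, 0]

Wx = [2×2 + 0×1, 0×2 + 0×1]
   = [4, 0]
y = Wx + b = [4 + 0, 0 + 0] = [4, 0]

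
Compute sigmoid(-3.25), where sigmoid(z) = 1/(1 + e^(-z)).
0.03733

sigmoid(-3.25) = 1/(1 + e^(3.25)) = 1/(1 + 25.79) = 0.03733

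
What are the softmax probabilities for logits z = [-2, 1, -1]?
p = [0.042, 0.8438, 0.1142]

exp(z) = [0.1353, 2.718, 0.3679]
Sum = 3.221
p = [0.042, 0.8438, 0.1142]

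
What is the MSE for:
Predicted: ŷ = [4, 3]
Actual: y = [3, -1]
MSE = 8.5

MSE = (1/2)((4-3)² + (3--1)²) = (1/2)(1 + 16) = 8.5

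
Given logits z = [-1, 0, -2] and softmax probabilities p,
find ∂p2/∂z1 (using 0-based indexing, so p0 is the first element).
∂p2/∂z1 = -0.05989

p = softmax(z) = [0.2447, 0.6652, 0.09003]
p2 = 0.09003, p1 = 0.6652

∂p2/∂z1 = -p2 × p1 = -0.09003 × 0.6652 = -0.05989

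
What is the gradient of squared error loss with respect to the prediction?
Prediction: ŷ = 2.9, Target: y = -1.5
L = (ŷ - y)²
∂L/∂ŷ = 8.8

∂L/∂ŷ = 2(ŷ - y) = 2(2.9 - -1.5) = 2(4.4) = 8.8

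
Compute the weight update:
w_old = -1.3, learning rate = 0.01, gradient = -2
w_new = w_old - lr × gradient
w_new = -1.28

w_new = w - η·∂L/∂w = -1.3 - 0.01×(-2) = -1.3 - (-0.02) = -1.28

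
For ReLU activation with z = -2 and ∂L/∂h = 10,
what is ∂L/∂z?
∂L/∂z = 0

h = ReLU(-2) = 0
Since z < 0: ∂h/∂z = 0
∂L/∂z = ∂L/∂h · ∂h/∂z = 10 × 0 = 0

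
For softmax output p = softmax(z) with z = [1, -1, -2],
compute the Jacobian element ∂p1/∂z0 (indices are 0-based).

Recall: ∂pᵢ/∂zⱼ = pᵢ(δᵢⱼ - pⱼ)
∂p1/∂z0 = -0.09636

p = softmax(z) = [0.8438, 0.1142, 0.04201]
p1 = 0.1142, p0 = 0.8438

∂p1/∂z0 = -p1 × p0 = -0.1142 × 0.8438 = -0.09636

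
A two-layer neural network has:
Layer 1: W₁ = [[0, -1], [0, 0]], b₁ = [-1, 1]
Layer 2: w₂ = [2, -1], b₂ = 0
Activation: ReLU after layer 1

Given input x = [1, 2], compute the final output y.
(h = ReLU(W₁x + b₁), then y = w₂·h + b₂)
y = -1

Layer 1 pre-activation: z₁ = [-3, 1]
After ReLU: h = [0, 1]
Layer 2 output: y = 2×0 + -1×1 + 0 = -1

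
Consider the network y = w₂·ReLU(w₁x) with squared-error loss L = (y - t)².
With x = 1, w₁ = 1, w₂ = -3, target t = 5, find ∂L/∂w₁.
∂L/∂w₁ = 48

Forward pass:
z = w₁x = 1×1 = 1
h = ReLU(1) = 1
y = w₂h = -3×1 = -3

Backward pass:
∂L/∂y = 2(y - t) = 2(-3 - 5) = -16
∂y/∂h = w₂ = -3
∂h/∂z = 1 (ReLU derivative)
∂z/∂w₁ = x = 1

∂L/∂w₁ = -16 × -3 × 1 × 1 = 48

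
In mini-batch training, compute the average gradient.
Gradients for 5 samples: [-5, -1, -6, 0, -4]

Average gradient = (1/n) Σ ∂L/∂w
Average gradient = -3.2

Average = (1/5)(-5 + -1 + -6 + 0 + -4) = -16/5 = -3.2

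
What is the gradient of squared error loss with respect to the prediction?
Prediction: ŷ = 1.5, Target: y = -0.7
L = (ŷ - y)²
∂L/∂ŷ = 4.4

∂L/∂ŷ = 2(ŷ - y) = 2(1.5 - -0.7) = 2(2.2) = 4.4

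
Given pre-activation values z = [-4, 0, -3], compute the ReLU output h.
h = [0, 0, 0]

ReLU applied element-wise: max(0,-4)=0, max(0,0)=0, max(0,-3)=0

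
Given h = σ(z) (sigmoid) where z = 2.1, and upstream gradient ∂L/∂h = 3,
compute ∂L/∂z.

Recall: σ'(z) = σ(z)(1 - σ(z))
∂L/∂z = 0.2916

σ(2.1) = 0.8909
σ'(2.1) = σ(2.1)(1 - σ(2.1)) = 0.8909 × 0.1091 = 0.09719
∂L/∂z = ∂L/∂h · σ'(z) = 3 × 0.09719 = 0.2916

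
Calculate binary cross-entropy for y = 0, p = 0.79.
L = 1.561

L = -0·log(0.79) - 1·log(0.21) = -log(0.21) = 1.561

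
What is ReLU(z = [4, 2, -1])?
h = [4, 2, 0]

ReLU applied element-wise: max(0,4)=4, max(0,2)=2, max(0,-1)=0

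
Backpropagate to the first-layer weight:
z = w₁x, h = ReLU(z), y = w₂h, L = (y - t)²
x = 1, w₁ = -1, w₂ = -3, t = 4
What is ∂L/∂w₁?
∂L/∂w₁ = 0

Forward pass:
z = w₁x = -1×1 = -1
h = ReLU(-1) = 0
y = w₂h = -3×0 = 0

Backward pass:
∂L/∂y = 2(y - t) = 2(0 - 4) = -8
∂y/∂h = w₂ = -3
∂h/∂z = 0 (ReLU derivative)
∂z/∂w₁ = x = 1

∂L/∂w₁ = -8 × -3 × 0 × 1 = 0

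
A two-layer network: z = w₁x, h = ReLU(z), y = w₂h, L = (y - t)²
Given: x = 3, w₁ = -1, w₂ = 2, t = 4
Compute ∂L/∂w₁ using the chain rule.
∂L/∂w₁ = 0

Forward pass:
z = w₁x = -1×3 = -3
h = ReLU(-3) = 0
y = w₂h = 2×0 = 0

Backward pass:
∂L/∂y = 2(y - t) = 2(0 - 4) = -8
∂y/∂h = w₂ = 2
∂h/∂z = 0 (ReLU derivative)
∂z/∂w₁ = x = 3

∂L/∂w₁ = -8 × 2 × 0 × 3 = 0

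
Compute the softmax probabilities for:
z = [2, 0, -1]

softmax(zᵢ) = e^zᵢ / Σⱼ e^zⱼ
p = [0.8438, 0.1142, 0.042]

exp(z) = [7.389, 1, 0.3679]
Sum = 8.757
p = [0.8438, 0.1142, 0.042]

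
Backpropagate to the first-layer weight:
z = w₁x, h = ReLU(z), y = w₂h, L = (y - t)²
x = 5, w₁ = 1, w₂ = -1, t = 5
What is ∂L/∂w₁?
∂L/∂w₁ = 100

Forward pass:
z = w₁x = 1×5 = 5
h = ReLU(5) = 5
y = w₂h = -1×5 = -5

Backward pass:
∂L/∂y = 2(y - t) = 2(-5 - 5) = -20
∂y/∂h = w₂ = -1
∂h/∂z = 1 (ReLU derivative)
∂z/∂w₁ = x = 5

∂L/∂w₁ = -20 × -1 × 1 × 5 = 100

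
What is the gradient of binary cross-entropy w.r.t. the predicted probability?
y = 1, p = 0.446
∂L/∂p = -2.242

∂L/∂p = -y/p + (1-y)/(1-p) = -1/0.446 + 0 = -2.242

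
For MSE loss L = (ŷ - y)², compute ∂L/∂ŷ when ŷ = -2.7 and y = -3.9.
∂L/∂ŷ = 2.4

∂L/∂ŷ = 2(ŷ - y) = 2(-2.7 - -3.9) = 2(1.2) = 2.4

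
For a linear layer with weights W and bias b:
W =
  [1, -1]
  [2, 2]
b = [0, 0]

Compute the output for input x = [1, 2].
y = [-1, 6]

Wx = [1×1 + -1×2, 2×1 + 2×2]
   = [-1, 6]
y = Wx + b = [-1 + 0, 6 + 0] = [-1, 6]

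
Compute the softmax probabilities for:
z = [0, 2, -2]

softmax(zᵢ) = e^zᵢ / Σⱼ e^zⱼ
p = [0.1173, 0.8668, 0.0159]

exp(z) = [1, 7.389, 0.1353]
Sum = 8.524
p = [0.1173, 0.8668, 0.0159]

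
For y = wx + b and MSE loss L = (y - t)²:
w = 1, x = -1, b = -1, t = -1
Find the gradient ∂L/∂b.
∂L/∂b = -2

y = wx + b = (1)(-1) + -1 = -2
∂L/∂y = 2(y - t) = 2(-2 - -1) = -2
∂y/∂b = 1
∂L/∂b = ∂L/∂y · ∂y/∂b = -2 × 1 = -2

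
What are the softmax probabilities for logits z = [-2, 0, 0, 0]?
p = [0.0432, 0.3189, 0.3189, 0.3189]

exp(z) = [0.1353, 1, 1, 1]
Sum = 3.135
p = [0.0432, 0.3189, 0.3189, 0.3189]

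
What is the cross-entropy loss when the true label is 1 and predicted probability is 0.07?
L = 2.659

L = -1·log(0.07) - 0·log(0.93) = -log(0.07) = 2.659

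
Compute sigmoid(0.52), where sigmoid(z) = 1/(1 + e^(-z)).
0.6271

sigmoid(0.52) = 1/(1 + e^(-0.52)) = 1/(1 + 0.5945) = 0.6271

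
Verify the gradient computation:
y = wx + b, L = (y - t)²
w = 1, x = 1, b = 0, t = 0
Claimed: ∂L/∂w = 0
Incorrect

y = (1)(1) + 0 = 1
∂L/∂y = 2(y - t) = 2(1 - 0) = 2
∂y/∂w = x = 1
∂L/∂w = 2 × 1 = 2

Claimed value: 0
Incorrect: The correct gradient is 2.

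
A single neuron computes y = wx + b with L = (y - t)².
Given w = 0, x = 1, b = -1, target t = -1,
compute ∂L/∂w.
∂L/∂w = 0

y = wx + b = (0)(1) + -1 = -1
∂L/∂y = 2(y - t) = 2(-1 - -1) = 0
∂y/∂w = x = 1
∂L/∂w = ∂L/∂y · ∂y/∂w = 0 × 1 = 0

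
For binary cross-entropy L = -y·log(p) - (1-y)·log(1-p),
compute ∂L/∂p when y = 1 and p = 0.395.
∂L/∂p = -2.532

∂L/∂p = -y/p + (1-y)/(1-p) = -1/0.395 + 0 = -2.532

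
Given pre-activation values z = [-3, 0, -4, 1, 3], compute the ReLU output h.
h = [0, 0, 0, 1, 3]

ReLU applied element-wise: max(0,-3)=0, max(0,0)=0, max(0,-4)=0, max(0,1)=1, max(0,3)=3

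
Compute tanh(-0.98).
-0.7531

tanh(-0.98) = (e^(-0.98) - e^(0.98))/(e^(-0.98) + e^(0.98)) = -0.7531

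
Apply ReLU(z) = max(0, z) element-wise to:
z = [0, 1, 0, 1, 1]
h = [0, 1, 0, 1, 1]

ReLU applied element-wise: max(0,0)=0, max(0,1)=1, max(0,0)=0, max(0,1)=1, max(0,1)=1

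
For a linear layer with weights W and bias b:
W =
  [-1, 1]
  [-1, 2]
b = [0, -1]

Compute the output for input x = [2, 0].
y = [-2, -3]

Wx = [-1×2 + 1×0, -1×2 + 2×0]
   = [-2, -2]
y = Wx + b = [-2 + 0, -2 + -1] = [-2, -3]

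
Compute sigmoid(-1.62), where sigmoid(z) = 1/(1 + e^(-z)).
0.1652

sigmoid(-1.62) = 1/(1 + e^(1.62)) = 1/(1 + 5.053) = 0.1652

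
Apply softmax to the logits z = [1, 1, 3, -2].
p = [0.1059, 0.1059, 0.7828, 0.0053]

exp(z) = [2.718, 2.718, 20.09, 0.1353]
Sum = 25.66
p = [0.1059, 0.1059, 0.7828, 0.0053]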